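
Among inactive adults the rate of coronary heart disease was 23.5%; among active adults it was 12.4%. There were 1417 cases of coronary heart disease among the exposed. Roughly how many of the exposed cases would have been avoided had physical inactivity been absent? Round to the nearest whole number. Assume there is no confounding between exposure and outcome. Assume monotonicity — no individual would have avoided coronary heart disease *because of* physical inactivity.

p₁ = 0.235, p₀ = 0.124.
PN = (p₁ − p₀)/p₁ = (0.235 − 0.124) / 0.235 ≈ 0.47234.
Attributable cases ≈ PN × (exposed cases) = 0.47234 × 1417 ≈ 669.31.

about 669 cases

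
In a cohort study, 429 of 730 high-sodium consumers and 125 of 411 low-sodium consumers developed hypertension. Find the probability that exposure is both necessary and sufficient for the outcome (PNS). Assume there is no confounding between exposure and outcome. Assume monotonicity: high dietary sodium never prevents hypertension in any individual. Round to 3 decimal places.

p₁ = P(outcome | exposed) = 429/730 = 0.58767
p₀ = P(outcome | unexposed) = 125/411 = 0.30414
Under exogeneity and monotonicity, PNS = p₁ − p₀.
PNS = 0.58767 − 0.30414 = 0.28353

PNS ≈ 0.284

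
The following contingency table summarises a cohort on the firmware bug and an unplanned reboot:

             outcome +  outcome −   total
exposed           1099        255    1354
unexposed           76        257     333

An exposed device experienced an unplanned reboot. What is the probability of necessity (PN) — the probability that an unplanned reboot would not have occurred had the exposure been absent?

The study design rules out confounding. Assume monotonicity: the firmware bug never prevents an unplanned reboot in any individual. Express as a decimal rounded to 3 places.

p₁ = P(outcome | exposed) = 1099/1354 = 0.81167
p₀ = P(outcome | unexposed) = 76/333 = 0.22823
Under exogeneity and monotonicity, PN = (p₁ − p₀)/p₁.
PN = (0.81167 − 0.22823) / 0.81167 ≈ 0.7188

PN ≈ 0.719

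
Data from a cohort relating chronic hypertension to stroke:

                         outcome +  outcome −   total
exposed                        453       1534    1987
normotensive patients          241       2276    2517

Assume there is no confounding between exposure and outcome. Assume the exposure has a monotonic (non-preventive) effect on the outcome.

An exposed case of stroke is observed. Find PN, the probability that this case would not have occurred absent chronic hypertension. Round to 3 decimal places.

p₁ = P(outcome | exposed) = 453/1987 = 0.22798
p₀ = P(outcome | unexposed) = 241/2517 = 0.095749
Under exogeneity and monotonicity, PN = (p₁ − p₀) / p₁.
PN = (0.22798 − 0.095749) / 0.22798 = 0.13223 / 0.22798 ≈ 0.5800

PN ≈ 0.580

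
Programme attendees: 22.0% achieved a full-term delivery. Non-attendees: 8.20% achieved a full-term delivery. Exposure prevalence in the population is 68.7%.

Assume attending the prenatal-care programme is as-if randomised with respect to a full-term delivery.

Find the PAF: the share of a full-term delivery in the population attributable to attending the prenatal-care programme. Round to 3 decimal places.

p₁ = 0.22, p₀ = 0.082.
Overall risk P(Y=1) = π·p₁ + (1−π)·p₀ = 0.687×0.22 + 0.313×0.082 = 0.17681.
Under exogeneity, PAF = [P(Y=1) − p₀] / P(Y=1).
PAF = (0.17681 − 0.082) / 0.17681 ≈ 0.5362

PAF ≈ 0.536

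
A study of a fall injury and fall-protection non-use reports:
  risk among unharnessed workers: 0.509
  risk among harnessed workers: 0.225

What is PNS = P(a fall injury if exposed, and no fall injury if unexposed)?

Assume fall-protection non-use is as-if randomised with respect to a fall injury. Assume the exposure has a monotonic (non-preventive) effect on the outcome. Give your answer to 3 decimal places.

PNS ≈ 0.284

Let p₁ = 0.509, p₀ = 0.225.
Under exogeneity and monotonicity, PNS = p₁ − p₀.
PNS = 0.509 − 0.225 = 0.284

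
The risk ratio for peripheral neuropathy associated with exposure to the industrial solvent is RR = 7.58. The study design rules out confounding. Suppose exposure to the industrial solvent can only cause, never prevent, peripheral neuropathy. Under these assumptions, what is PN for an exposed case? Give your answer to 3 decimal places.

Under exogeneity and monotonicity, PN = (RR − 1) / RR = 1 − 1/RR.
PN = (7.58 − 1) / 7.58 = 6.58 / 7.58 ≈ 0.8681

PN ≈ 0.868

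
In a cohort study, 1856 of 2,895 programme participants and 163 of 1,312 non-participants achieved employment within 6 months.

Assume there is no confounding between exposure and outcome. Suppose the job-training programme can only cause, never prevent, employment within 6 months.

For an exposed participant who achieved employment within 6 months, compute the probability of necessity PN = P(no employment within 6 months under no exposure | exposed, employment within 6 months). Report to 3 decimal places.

PN ≈ 0.806

p₁ = P(outcome | exposed) = 1856/2895 = 0.64111
p₀ = P(outcome | unexposed) = 163/1312 = 0.12424
Under exogeneity and monotonicity, PN = (p₁ − p₀) / p₁.
PN = (0.64111 − 0.12424) / 0.64111 = 0.51687 / 0.64111 ≈ 0.8062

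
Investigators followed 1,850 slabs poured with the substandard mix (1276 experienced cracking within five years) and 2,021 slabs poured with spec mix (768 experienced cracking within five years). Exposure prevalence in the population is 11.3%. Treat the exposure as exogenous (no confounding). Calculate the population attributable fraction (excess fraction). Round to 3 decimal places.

PAF ≈ 0.084

p₁ = P(outcome | exposed) = 1276/1850 = 0.68973
p₀ = P(outcome | unexposed) = 768/2021 = 0.38001
Overall risk P(Y=1) = π·p₁ + (1−π)·p₀ = 0.113×0.68973 + 0.887×0.38001 = 0.41501.
Under exogeneity, PAF = [P(Y=1) − p₀] / P(Y=1).
PAF = (0.41501 − 0.38001) / 0.41501 ≈ 0.0843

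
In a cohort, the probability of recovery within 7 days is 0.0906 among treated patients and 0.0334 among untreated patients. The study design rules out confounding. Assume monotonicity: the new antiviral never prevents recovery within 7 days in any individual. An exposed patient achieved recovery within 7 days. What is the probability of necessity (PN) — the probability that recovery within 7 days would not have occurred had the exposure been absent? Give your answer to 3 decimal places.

Let p₁ = 0.0906, p₀ = 0.0334.
Under exogeneity and monotonicity, PN = (p₁ − p₀) / p₁.
PN = (0.0906 − 0.0334) / 0.0906 = 0.0572 / 0.0906 ≈ 0.6313

PN ≈ 0.631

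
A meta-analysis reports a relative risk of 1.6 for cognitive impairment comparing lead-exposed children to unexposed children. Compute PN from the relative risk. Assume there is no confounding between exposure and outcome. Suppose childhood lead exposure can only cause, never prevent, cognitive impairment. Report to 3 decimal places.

PN ≈ 0.375

Under exogeneity and monotonicity, PN = (RR − 1) / RR = 1 − 1/RR.
PN = (1.6 − 1) / 1.6 = 0.6 / 1.6 ≈ 0.3750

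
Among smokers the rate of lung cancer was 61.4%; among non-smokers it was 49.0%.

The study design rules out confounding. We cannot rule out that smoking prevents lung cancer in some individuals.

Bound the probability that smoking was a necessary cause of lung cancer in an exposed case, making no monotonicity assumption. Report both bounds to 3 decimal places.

p₁ = 0.614, p₀ = 0.49.
Under exogeneity alone the bounds on PN are max{0,(p₁−p₀)/p₁} ≤ PN ≤ min{1,(1−p₀)/p₁}.
  lower = (p₁ − p₀)/p₁ = 0.124 / 0.614 ≈ 0.2020
  upper = min{1, (1 − p₀)/p₁} = 0.51 / 0.614 ≈ 0.8306

0.202 ≤ PN ≤ 0.831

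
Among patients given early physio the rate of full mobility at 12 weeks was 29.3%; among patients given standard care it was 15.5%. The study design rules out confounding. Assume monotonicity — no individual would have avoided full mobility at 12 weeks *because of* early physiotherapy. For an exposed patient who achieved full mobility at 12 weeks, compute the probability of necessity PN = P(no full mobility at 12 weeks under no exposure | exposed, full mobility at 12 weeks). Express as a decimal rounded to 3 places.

PN ≈ 0.471

p₁ = 0.293, p₀ = 0.155.
Under exogeneity and monotonicity, PN = (p₁ − p₀) / p₁.
PN = (0.293 − 0.155) / 0.293 = 0.138 / 0.293 ≈ 0.4710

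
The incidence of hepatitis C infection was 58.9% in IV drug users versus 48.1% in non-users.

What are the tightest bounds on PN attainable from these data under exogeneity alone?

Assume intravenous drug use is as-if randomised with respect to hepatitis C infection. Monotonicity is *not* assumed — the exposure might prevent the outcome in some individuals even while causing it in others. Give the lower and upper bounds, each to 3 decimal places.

0.183 ≤ PN ≤ 0.881

p₁ = 0.589, p₀ = 0.481.
Under exogeneity alone the bounds on PN are max{0,(p₁−p₀)/p₁} ≤ PN ≤ min{1,(1−p₀)/p₁}.
  lower = (p₁ − p₀)/p₁ = 0.108 / 0.589 ≈ 0.1834
  upper = min{1, (1 − p₀)/p₁} = 0.519 / 0.589 ≈ 0.8812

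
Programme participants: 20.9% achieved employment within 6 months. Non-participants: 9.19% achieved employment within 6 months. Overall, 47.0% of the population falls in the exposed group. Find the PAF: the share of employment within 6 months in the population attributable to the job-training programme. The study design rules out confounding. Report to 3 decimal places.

PAF ≈ 0.375

p₁ = 0.209, p₀ = 0.0919.
Overall risk P(Y=1) = π·p₁ + (1−π)·p₀ = 0.47×0.209 + 0.53×0.0919 = 0.14694.
Under exogeneity, PAF = [P(Y=1) − p₀] / P(Y=1).
PAF = (0.14694 − 0.0919) / 0.14694 ≈ 0.3746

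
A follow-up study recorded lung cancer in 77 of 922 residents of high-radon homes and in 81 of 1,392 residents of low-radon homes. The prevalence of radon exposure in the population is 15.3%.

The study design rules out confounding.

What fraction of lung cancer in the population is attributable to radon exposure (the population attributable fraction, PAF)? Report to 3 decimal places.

p₁ = P(outcome | exposed) = 77/922 = 0.083514
p₀ = P(outcome | unexposed) = 81/1392 = 0.05819
Overall risk P(Y=1) = π·p₁ + (1−π)·p₀ = 0.153×0.083514 + 0.847×0.05819 = 0.062064.
Under exogeneity, PAF = [P(Y=1) − p₀] / P(Y=1).
PAF = (0.062064 − 0.05819) / 0.062064 ≈ 0.0624

PAF ≈ 0.062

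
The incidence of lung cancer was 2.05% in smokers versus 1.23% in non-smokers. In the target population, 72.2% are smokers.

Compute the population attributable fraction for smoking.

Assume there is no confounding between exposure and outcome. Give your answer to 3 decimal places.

PAF ≈ 0.325

p₁ = 0.0205, p₀ = 0.0123.
Overall risk P(Y=1) = π·p₁ + (1−π)·p₀ = 0.722×0.0205 + 0.278×0.0123 = 0.01822.
Under exogeneity, PAF = [P(Y=1) − p₀] / P(Y=1).
PAF = (0.01822 − 0.0123) / 0.01822 ≈ 0.3249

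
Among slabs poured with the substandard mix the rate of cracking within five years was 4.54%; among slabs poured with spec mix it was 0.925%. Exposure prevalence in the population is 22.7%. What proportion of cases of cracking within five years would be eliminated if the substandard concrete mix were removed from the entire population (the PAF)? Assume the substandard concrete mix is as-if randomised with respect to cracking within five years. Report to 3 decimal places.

p₁ = 0.0454, p₀ = 0.00925.
Overall risk P(Y=1) = π·p₁ + (1−π)·p₀ = 0.227×0.0454 + 0.773×0.00925 = 0.017456.
Under exogeneity, PAF = [P(Y=1) − p₀] / P(Y=1).
PAF = (0.017456 − 0.00925) / 0.017456 ≈ 0.4701

PAF ≈ 0.470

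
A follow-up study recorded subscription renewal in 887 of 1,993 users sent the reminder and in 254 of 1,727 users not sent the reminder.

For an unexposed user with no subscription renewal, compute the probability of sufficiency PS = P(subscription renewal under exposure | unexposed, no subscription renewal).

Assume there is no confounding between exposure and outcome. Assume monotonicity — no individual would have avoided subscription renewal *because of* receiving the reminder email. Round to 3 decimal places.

p₁ = P(outcome | exposed) = 887/1993 = 0.44506
p₀ = P(outcome | unexposed) = 254/1727 = 0.14708
Under exogeneity and monotonicity, PS = (p₁ − p₀) / (1 − p₀).
PS = (0.44506 − 0.14708) / (1 − 0.14708) = 0.29798 / 0.85292 ≈ 0.3494

PS ≈ 0.349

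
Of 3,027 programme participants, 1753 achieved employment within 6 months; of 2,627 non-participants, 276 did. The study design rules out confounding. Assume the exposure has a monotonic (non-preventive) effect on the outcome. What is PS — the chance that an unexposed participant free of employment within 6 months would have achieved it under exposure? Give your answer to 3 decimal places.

PS ≈ 0.530

p₁ = P(outcome | exposed) = 1753/3027 = 0.57912
p₀ = P(outcome | unexposed) = 276/2627 = 0.10506
Under exogeneity and monotonicity, PS = (p₁ − p₀) / (1 − p₀).
PS = (0.57912 − 0.10506) / (1 − 0.10506) = 0.47406 / 0.89494 ≈ 0.5297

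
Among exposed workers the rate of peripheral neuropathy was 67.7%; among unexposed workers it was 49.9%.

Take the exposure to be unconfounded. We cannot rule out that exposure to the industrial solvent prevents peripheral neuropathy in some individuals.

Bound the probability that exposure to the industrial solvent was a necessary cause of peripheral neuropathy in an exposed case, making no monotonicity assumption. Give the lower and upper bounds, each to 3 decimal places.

0.263 ≤ PN ≤ 0.740

p₁ = 0.677, p₀ = 0.499.
Under exogeneity alone the bounds on PN are max{0,(p₁−p₀)/p₁} ≤ PN ≤ min{1,(1−p₀)/p₁}.
  lower = (p₁ − p₀)/p₁ = 0.178 / 0.677 ≈ 0.2629
  upper = min{1, (1 − p₀)/p₁} = 0.501 / 0.677 ≈ 0.7400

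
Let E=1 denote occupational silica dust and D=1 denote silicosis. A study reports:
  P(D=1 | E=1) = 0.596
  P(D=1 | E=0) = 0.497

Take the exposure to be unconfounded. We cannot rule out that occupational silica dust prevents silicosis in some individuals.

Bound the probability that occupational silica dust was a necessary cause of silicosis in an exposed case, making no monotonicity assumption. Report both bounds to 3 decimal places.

0.166 ≤ PN ≤ 0.844

Let p₁ = 0.596, p₀ = 0.497.
Under exogeneity alone the bounds on PN are max{0,(p₁−p₀)/p₁} ≤ PN ≤ min{1,(1−p₀)/p₁}.
  lower = (p₁ − p₀)/p₁ = 0.099 / 0.596 ≈ 0.1661
  upper = min{1, (1 − p₀)/p₁} = 0.503 / 0.596 ≈ 0.8440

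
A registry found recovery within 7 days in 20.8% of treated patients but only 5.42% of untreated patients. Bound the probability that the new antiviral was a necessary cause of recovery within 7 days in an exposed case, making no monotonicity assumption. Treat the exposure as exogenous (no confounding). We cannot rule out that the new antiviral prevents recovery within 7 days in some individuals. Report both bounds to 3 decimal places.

0.739 ≤ PN ≤ 1.000

p₁ = 0.208, p₀ = 0.0542.
Under exogeneity alone the bounds on PN are max{0,(p₁−p₀)/p₁} ≤ PN ≤ min{1,(1−p₀)/p₁}.
  lower = (p₁ − p₀)/p₁ = 0.1538 / 0.208 ≈ 0.7394
  upper = min{1, (1 − p₀)/p₁} = 0.9458 / 0.208 ≈ 4.5471 → capped at 1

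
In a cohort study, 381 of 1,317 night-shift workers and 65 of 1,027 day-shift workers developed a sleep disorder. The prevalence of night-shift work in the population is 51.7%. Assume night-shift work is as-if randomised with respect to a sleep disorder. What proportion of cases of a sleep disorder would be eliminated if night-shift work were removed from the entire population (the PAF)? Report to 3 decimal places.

PAF ≈ 0.649

p₁ = P(outcome | exposed) = 381/1317 = 0.28929
p₀ = P(outcome | unexposed) = 65/1027 = 0.063291
Overall risk P(Y=1) = π·p₁ + (1−π)·p₀ = 0.517×0.28929 + 0.483×0.063291 = 0.18013.
Under exogeneity, PAF = [P(Y=1) − p₀] / P(Y=1).
PAF = (0.18013 − 0.063291) / 0.18013 ≈ 0.6486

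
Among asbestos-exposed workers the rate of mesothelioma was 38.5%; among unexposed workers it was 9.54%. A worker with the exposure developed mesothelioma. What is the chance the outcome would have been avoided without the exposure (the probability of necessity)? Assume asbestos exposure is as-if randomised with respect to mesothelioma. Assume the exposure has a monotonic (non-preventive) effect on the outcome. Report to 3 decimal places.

PN ≈ 0.752

p₁ = 0.385, p₀ = 0.0954.
Under exogeneity and monotonicity, PN = (p₁ − p₀) / p₁.
PN = (0.385 − 0.0954) / 0.385 = 0.2896 / 0.385 ≈ 0.7522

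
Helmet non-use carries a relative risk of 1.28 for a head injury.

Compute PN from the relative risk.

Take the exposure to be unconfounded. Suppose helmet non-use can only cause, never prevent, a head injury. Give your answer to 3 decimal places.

PN ≈ 0.219

Under exogeneity and monotonicity, PN = (RR − 1) / RR = 1 − 1/RR.
PN = (1.28 − 1) / 1.28 = 0.28 / 1.28 ≈ 0.2188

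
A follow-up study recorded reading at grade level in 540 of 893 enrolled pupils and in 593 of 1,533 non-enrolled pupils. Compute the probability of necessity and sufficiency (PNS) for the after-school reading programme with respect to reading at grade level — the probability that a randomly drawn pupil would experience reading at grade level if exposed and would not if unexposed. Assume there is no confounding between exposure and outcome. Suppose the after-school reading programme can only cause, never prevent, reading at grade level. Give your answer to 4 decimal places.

p₁ = P(outcome | exposed) = 540/893 = 0.6047
p₀ = P(outcome | unexposed) = 593/1533 = 0.38682
Under exogeneity and monotonicity, PNS = p₁ − p₀.
PNS = 0.6047 − 0.38682 = 0.21788

PNS ≈ 0.2179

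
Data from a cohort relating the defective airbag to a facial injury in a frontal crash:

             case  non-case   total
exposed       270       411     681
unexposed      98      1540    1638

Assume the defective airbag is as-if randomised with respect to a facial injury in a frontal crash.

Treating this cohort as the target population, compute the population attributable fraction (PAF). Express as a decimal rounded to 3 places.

p₁ = P(outcome | exposed) = 270/681 = 0.39648
p₀ = P(outcome | unexposed) = 98/1638 = 0.059829
Exposure prevalence π = 681/2319 = 0.29366; overall risk P(Y=1) = 0.15869.
Under exogeneity, PAF = [P(Y=1) − p₀]/P(Y=1).
PAF = (0.15869 − 0.059829) / 0.15869 ≈ 0.6230

PAF ≈ 0.623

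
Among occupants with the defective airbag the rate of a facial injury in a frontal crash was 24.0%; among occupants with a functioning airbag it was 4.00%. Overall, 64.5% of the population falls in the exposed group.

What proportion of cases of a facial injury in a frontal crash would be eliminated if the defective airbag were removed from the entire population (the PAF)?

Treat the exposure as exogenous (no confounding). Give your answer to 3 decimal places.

PAF ≈ 0.763

p₁ = 0.24, p₀ = 0.04.
Overall risk P(Y=1) = π·p₁ + (1−π)·p₀ = 0.645×0.24 + 0.355×0.04 = 0.169.
Under exogeneity, PAF = [P(Y=1) − p₀] / P(Y=1).
PAF = (0.169 − 0.04) / 0.169 ≈ 0.7633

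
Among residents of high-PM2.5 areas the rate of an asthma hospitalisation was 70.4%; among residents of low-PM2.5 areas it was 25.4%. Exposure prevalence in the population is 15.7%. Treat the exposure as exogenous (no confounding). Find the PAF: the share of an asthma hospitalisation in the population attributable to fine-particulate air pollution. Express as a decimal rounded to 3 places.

p₁ = 0.704, p₀ = 0.254.
Overall risk P(Y=1) = π·p₁ + (1−π)·p₀ = 0.157×0.704 + 0.843×0.254 = 0.32465.
Under exogeneity, PAF = [P(Y=1) − p₀] / P(Y=1).
PAF = (0.32465 − 0.254) / 0.32465 ≈ 0.2176

PAF ≈ 0.218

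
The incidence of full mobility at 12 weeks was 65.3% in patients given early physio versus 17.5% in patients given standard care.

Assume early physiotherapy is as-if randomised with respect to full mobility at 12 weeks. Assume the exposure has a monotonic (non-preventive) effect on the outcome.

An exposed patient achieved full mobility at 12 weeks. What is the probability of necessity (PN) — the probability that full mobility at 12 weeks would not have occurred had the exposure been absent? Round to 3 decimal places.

PN ≈ 0.732

p₁ = 0.653, p₀ = 0.175.
Under exogeneity and monotonicity, PN = (p₁ − p₀) / p₁.
PN = (0.653 − 0.175) / 0.653 = 0.478 / 0.653 ≈ 0.7320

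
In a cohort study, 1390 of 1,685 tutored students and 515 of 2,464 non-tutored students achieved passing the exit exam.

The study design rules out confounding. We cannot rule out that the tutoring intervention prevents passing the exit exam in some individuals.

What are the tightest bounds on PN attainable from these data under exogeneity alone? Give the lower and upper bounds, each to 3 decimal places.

0.747 ≤ PN ≤ 0.959

p₁ = P(outcome | exposed) = 1390/1685 = 0.82493
p₀ = P(outcome | unexposed) = 515/2464 = 0.20901
Under exogeneity alone the bounds on PN are max{0,(p₁−p₀)/p₁} ≤ PN ≤ min{1,(1−p₀)/p₁}.
  lower = (p₁ − p₀)/p₁ = 0.61592 / 0.82493 ≈ 0.7466
  upper = min{1, (1 − p₀)/p₁} = 0.79099 / 0.82493 ≈ 0.9589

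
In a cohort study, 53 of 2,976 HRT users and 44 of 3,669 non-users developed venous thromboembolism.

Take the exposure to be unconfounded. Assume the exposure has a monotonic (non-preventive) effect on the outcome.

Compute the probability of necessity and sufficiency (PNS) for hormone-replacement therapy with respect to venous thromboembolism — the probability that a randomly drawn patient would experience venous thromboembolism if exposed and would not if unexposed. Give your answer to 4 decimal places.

PNS ≈ 0.0058

p₁ = P(outcome | exposed) = 53/2976 = 0.017809
p₀ = P(outcome | unexposed) = 44/3669 = 0.011992
Under exogeneity and monotonicity, PNS = p₁ − p₀.
PNS = 0.017809 − 0.011992 = 0.0058168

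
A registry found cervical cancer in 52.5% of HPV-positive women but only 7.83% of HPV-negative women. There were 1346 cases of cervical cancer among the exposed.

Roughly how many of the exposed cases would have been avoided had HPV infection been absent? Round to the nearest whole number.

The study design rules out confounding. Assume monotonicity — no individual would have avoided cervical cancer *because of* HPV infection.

about 1145 cases

p₁ = 0.525, p₀ = 0.0783.
PN = (p₁ − p₀)/p₁ = (0.525 − 0.0783) / 0.525 ≈ 0.85086.
Attributable cases ≈ PN × (exposed cases) = 0.85086 × 1346 ≈ 1145.25.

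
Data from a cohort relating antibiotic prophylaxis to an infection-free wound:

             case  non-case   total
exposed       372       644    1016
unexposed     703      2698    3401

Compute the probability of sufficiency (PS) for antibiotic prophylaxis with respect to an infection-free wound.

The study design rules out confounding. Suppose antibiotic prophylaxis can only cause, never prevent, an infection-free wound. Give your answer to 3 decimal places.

p₁ = P(outcome | exposed) = 372/1016 = 0.36614
p₀ = P(outcome | unexposed) = 703/3401 = 0.2067
Under exogeneity and monotonicity, PS = (p₁ − p₀)/(1 − p₀).
PS = (0.36614 − 0.2067) / 0.7933 ≈ 0.2010

PS ≈ 0.201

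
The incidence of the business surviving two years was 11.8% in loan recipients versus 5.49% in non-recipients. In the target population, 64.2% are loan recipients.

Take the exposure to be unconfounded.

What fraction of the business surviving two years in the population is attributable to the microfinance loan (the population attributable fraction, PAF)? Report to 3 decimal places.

p₁ = 0.118, p₀ = 0.0549.
Overall risk P(Y=1) = π·p₁ + (1−π)·p₀ = 0.642×0.118 + 0.358×0.0549 = 0.09541.
Under exogeneity, PAF = [P(Y=1) − p₀] / P(Y=1).
PAF = (0.09541 − 0.0549) / 0.09541 ≈ 0.4246

PAF ≈ 0.425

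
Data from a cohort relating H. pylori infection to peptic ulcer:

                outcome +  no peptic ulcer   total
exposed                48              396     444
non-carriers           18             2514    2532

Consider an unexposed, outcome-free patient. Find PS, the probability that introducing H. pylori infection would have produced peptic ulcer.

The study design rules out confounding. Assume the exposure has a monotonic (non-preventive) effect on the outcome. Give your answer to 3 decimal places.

p₁ = P(outcome | exposed) = 48/444 = 0.10811
p₀ = P(outcome | unexposed) = 18/2532 = 0.007109
Under exogeneity and monotonicity, PS = (p₁ − p₀)/(1 − p₀).
PS = (0.10811 − 0.007109) / 0.99289 ≈ 0.1017

PS ≈ 0.102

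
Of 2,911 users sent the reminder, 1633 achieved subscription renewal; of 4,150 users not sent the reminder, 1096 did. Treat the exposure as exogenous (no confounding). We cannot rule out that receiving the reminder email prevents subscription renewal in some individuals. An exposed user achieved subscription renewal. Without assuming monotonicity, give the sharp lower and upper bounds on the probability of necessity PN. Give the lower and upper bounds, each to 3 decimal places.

p₁ = P(outcome | exposed) = 1633/2911 = 0.56098
p₀ = P(outcome | unexposed) = 1096/4150 = 0.2641
Under exogeneity alone the bounds on PN are max{0,(p₁−p₀)/p₁} ≤ PN ≤ min{1,(1−p₀)/p₁}.
  lower = (p₁ − p₀)/p₁ = 0.29688 / 0.56098 ≈ 0.5292
  upper = min{1, (1 − p₀)/p₁} = 0.7359 / 0.56098 ≈ 1.3118 → capped at 1

0.529 ≤ PN ≤ 1.000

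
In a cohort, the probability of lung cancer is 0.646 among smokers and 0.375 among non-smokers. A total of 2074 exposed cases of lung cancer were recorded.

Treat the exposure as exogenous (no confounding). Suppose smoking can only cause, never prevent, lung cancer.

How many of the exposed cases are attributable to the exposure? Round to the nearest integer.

about 870 cases

Let p₁ = 0.646, p₀ = 0.375.
PN = (p₁ − p₀)/p₁ = (0.646 − 0.375) / 0.646 ≈ 0.41950.
Attributable cases ≈ PN × (exposed cases) = 0.41950 × 2074 ≈ 870.05.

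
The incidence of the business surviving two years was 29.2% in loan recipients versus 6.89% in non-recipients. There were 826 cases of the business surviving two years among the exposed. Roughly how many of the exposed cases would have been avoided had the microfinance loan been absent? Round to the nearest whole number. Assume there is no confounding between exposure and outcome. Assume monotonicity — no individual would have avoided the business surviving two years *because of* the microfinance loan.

about 631 cases

p₁ = 0.292, p₀ = 0.0689.
PN = (p₁ − p₀)/p₁ = (0.292 − 0.0689) / 0.292 ≈ 0.76404.
Attributable cases ≈ PN × (exposed cases) = 0.76404 × 826 ≈ 631.10.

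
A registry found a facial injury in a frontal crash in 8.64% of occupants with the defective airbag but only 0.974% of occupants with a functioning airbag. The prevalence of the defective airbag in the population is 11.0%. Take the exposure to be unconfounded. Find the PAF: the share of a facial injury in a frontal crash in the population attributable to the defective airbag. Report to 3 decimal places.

p₁ = 0.0864, p₀ = 0.00974.
Overall risk P(Y=1) = π·p₁ + (1−π)·p₀ = 0.11×0.0864 + 0.89×0.00974 = 0.018173.
Under exogeneity, PAF = [P(Y=1) − p₀] / P(Y=1).
PAF = (0.018173 − 0.00974) / 0.018173 ≈ 0.4640

PAF ≈ 0.464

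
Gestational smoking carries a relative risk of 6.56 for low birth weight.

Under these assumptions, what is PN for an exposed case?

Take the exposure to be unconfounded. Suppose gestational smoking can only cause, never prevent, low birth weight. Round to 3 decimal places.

PN ≈ 0.848

Under exogeneity and monotonicity, PN = (RR − 1) / RR = 1 − 1/RR.
PN = (6.56 − 1) / 6.56 = 5.56 / 6.56 ≈ 0.8476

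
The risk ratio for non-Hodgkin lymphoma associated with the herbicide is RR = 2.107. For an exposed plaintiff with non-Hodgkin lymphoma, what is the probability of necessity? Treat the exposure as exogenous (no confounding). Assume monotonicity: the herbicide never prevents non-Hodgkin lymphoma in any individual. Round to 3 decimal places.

PN ≈ 0.525

Under exogeneity and monotonicity, PN = (RR − 1) / RR = 1 − 1/RR.
PN = (2.107 − 1) / 2.107 = 1.107 / 2.107 ≈ 0.5254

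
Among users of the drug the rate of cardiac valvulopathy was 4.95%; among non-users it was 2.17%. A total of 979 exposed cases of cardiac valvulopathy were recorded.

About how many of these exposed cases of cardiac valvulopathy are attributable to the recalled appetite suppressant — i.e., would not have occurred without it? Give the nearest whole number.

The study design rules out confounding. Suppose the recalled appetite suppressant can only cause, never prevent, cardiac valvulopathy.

p₁ = 0.0495, p₀ = 0.0217.
PN = (p₁ − p₀)/p₁ = (0.0495 − 0.0217) / 0.0495 ≈ 0.56162.
Attributable cases ≈ PN × (exposed cases) = 0.56162 × 979 ≈ 549.82.

about 550 cases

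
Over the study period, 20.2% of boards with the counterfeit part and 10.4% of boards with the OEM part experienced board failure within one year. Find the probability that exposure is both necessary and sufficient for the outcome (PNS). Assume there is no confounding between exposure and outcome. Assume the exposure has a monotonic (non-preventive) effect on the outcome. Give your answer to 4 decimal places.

PNS ≈ 0.0980

p₁ = 0.202, p₀ = 0.104.
Under exogeneity and monotonicity, PNS = p₁ − p₀.
PNS = 0.202 − 0.104 = 0.098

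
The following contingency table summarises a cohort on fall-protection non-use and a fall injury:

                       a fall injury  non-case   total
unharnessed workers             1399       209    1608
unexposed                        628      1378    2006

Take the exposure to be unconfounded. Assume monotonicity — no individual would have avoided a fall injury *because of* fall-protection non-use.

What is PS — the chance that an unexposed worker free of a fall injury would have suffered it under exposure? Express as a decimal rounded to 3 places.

p₁ = P(outcome | exposed) = 1399/1608 = 0.87002
p₀ = P(outcome | unexposed) = 628/2006 = 0.31306
Under exogeneity and monotonicity, PS = (p₁ − p₀) / (1 − p₀).
PS = (0.87002 − 0.31306) / (1 − 0.31306) = 0.55696 / 0.68694 ≈ 0.8108

PS ≈ 0.811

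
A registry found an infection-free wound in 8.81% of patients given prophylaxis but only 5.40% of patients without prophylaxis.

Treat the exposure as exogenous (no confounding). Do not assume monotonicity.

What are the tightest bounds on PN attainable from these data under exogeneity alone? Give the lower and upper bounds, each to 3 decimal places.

p₁ = 0.0881, p₀ = 0.054.
Under exogeneity alone the bounds on PN are max{0,(p₁−p₀)/p₁} ≤ PN ≤ min{1,(1−p₀)/p₁}.
  lower = (p₁ − p₀)/p₁ = 0.0341 / 0.0881 ≈ 0.3871
  upper = min{1, (1 − p₀)/p₁} = 0.946 / 0.0881 ≈ 10.7378 → capped at 1

0.387 ≤ PN ≤ 1.000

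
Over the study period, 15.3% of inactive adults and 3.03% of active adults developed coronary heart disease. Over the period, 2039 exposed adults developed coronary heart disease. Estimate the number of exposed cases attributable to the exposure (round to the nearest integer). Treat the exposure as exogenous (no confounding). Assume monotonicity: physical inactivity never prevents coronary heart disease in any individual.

p₁ = 0.153, p₀ = 0.0303.
PN = (p₁ − p₀)/p₁ = (0.153 − 0.0303) / 0.153 ≈ 0.80196.
Attributable cases ≈ PN × (exposed cases) = 0.80196 × 2039 ≈ 1635.20.

about 1635 cases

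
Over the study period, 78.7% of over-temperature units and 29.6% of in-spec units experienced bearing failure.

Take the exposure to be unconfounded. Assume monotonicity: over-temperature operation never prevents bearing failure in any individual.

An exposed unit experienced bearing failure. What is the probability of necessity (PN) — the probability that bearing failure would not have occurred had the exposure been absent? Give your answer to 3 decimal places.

PN ≈ 0.624

p₁ = 0.787, p₀ = 0.296.
Under exogeneity and monotonicity, PN = (p₁ − p₀) / p₁.
PN = (0.787 − 0.296) / 0.787 = 0.491 / 0.787 ≈ 0.6239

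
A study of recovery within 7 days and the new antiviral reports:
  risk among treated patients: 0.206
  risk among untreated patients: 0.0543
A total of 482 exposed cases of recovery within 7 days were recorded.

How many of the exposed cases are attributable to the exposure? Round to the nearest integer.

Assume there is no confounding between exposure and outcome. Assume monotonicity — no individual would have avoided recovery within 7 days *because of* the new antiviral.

about 355 cases

Let p₁ = 0.206, p₀ = 0.0543.
PN = (p₁ − p₀)/p₁ = (0.206 − 0.0543) / 0.206 ≈ 0.73641.
Attributable cases ≈ PN × (exposed cases) = 0.73641 × 482 ≈ 354.95.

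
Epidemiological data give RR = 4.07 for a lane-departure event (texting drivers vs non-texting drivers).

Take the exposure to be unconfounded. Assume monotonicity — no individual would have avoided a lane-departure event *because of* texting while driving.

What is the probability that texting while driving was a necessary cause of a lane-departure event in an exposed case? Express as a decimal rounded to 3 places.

PN ≈ 0.754

Under exogeneity and monotonicity, PN = (RR − 1) / RR = 1 − 1/RR.
PN = (4.07 − 1) / 4.07 = 3.07 / 4.07 ≈ 0.7543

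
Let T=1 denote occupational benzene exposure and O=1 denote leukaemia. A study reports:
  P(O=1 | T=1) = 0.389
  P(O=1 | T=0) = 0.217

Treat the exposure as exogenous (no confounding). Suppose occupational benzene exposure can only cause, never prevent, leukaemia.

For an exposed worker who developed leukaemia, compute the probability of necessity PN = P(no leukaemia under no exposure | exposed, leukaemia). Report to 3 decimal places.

Let p₁ = 0.389, p₀ = 0.217.
Under exogeneity and monotonicity, PN = (p₁ − p₀) / p₁.
PN = (0.389 − 0.217) / 0.389 = 0.172 / 0.389 ≈ 0.4422

PN ≈ 0.442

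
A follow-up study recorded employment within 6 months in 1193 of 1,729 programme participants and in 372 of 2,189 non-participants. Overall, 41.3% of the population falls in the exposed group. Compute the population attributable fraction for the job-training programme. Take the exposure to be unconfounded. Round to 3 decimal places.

PAF ≈ 0.558

p₁ = P(outcome | exposed) = 1193/1729 = 0.68999
p₀ = P(outcome | unexposed) = 372/2189 = 0.16994
Overall risk P(Y=1) = π·p₁ + (1−π)·p₀ = 0.413×0.68999 + 0.587×0.16994 = 0.38472.
Under exogeneity, PAF = [P(Y=1) − p₀] / P(Y=1).
PAF = (0.38472 − 0.16994) / 0.38472 ≈ 0.5583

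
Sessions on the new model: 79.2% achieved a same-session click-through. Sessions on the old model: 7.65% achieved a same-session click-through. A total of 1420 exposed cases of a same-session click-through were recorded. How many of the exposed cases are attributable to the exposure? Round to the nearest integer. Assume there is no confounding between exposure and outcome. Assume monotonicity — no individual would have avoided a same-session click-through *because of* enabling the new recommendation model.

about 1283 cases

p₁ = 0.792, p₀ = 0.0765.
PN = (p₁ − p₀)/p₁ = (0.792 − 0.0765) / 0.792 ≈ 0.90341.
Attributable cases ≈ PN × (exposed cases) = 0.90341 × 1420 ≈ 1282.84.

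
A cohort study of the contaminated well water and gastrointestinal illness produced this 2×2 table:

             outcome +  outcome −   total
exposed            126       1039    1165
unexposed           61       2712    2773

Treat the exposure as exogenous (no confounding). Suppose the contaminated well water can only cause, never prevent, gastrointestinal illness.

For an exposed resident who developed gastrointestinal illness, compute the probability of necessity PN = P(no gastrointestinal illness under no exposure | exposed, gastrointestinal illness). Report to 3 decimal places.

p₁ = P(outcome | exposed) = 126/1165 = 0.10815
p₀ = P(outcome | unexposed) = 61/2773 = 0.021998
Under exogeneity and monotonicity, PN = (p₁ − p₀)/p₁.
PN = (0.10815 − 0.021998) / 0.10815 ≈ 0.7966

PN ≈ 0.797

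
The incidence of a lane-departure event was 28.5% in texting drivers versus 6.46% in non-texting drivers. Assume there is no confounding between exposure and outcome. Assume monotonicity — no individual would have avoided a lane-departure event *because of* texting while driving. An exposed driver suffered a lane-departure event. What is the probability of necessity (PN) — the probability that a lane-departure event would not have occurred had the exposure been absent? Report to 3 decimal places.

PN ≈ 0.773

p₁ = 0.285, p₀ = 0.0646.
Under exogeneity and monotonicity, PN = (p₁ − p₀) / p₁.
PN = (0.285 − 0.0646) / 0.285 = 0.2204 / 0.285 ≈ 0.7733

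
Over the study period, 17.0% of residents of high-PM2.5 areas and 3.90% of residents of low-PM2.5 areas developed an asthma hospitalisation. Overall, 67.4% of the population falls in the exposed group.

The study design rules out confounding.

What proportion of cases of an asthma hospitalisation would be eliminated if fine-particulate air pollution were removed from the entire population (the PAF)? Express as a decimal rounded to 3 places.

p₁ = 0.17, p₀ = 0.039.
Overall risk P(Y=1) = π·p₁ + (1−π)·p₀ = 0.674×0.17 + 0.326×0.039 = 0.12729.
Under exogeneity, PAF = [P(Y=1) − p₀] / P(Y=1).
PAF = (0.12729 − 0.039) / 0.12729 ≈ 0.6936

PAF ≈ 0.694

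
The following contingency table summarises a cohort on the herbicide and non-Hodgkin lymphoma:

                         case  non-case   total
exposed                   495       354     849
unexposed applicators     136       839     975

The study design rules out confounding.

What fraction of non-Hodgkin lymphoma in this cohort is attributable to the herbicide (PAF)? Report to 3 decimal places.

p₁ = P(outcome | exposed) = 495/849 = 0.58304
p₀ = P(outcome | unexposed) = 136/975 = 0.13949
Exposure prevalence π = 849/1824 = 0.46546; overall risk P(Y=1) = 0.34594.
Under exogeneity, PAF = [P(Y=1) − p₀]/P(Y=1).
PAF = (0.34594 − 0.13949) / 0.34594 ≈ 0.5968

PAF ≈ 0.597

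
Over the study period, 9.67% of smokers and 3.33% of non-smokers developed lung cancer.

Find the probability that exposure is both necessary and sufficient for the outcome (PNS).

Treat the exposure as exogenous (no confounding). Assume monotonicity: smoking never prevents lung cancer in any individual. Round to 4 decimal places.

p₁ = 0.0967, p₀ = 0.0333.
Under exogeneity and monotonicity, PNS = p₁ − p₀.
PNS = 0.0967 − 0.0333 = 0.0634

PNS ≈ 0.0634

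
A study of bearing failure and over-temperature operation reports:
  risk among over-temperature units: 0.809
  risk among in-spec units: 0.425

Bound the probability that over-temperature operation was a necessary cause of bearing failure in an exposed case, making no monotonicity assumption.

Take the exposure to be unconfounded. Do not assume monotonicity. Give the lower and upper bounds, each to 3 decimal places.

Let p₁ = 0.809, p₀ = 0.425.
Under exogeneity alone the bounds on PN are max{0,(p₁−p₀)/p₁} ≤ PN ≤ min{1,(1−p₀)/p₁}.
  lower = (p₁ − p₀)/p₁ = 0.384 / 0.809 ≈ 0.4747
  upper = min{1, (1 − p₀)/p₁} = 0.575 / 0.809 ≈ 0.7108

0.475 ≤ PN ≤ 0.711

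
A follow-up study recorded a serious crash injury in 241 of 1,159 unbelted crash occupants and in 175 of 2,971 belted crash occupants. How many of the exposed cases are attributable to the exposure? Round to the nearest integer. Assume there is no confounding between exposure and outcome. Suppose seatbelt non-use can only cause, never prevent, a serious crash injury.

p₁ = P(outcome | exposed) = 241/1159 = 0.20794
p₀ = P(outcome | unexposed) = 175/2971 = 0.058903
PN = (p₁ − p₀)/p₁ = (0.20794 − 0.058903) / 0.20794 ≈ 0.71673.
Attributable cases ≈ PN × (exposed cases) = 0.71673 × 241 ≈ 172.73.

about 173 cases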